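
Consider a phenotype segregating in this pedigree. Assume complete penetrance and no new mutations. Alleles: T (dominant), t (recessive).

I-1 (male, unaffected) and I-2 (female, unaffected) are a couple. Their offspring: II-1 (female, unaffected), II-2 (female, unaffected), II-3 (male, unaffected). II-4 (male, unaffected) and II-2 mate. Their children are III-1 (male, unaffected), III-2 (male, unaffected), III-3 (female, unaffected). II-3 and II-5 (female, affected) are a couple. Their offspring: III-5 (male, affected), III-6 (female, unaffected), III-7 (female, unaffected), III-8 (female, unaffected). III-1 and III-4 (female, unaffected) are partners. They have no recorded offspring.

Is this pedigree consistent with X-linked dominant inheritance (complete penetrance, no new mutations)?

A consistent assignment under X-linked dominant exists: I-1 X^t Y, I-2 X^t X^t, II-1 X^t X^t, II-2 X^t X^t, II-3 X^t Y, II-4 X^t Y, II-5 X^T X^t, III-1 X^t Y, III-2 X^t Y, III-3 X^t X^t, III-4 X^t X^t, III-5 X^T Y, III-6 X^t X^t, III-7 X^t X^t, III-8 X^t X^t.
In this assignment every recorded phenotype matches its genotype and every non-founder's genotype is obtainable from its parents' genotypes, so the pedigree is consistent.

Yes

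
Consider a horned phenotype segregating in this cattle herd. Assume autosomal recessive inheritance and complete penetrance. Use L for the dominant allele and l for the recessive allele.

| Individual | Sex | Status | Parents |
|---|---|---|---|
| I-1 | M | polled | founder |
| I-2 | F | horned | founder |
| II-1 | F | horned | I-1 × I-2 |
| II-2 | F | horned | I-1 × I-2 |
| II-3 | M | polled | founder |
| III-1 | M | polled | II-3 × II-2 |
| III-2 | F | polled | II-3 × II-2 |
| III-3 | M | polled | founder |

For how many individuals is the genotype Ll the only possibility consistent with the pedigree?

3

Obligate heterozygotes: I-1 is polled so carries L and passed l to II-1 (ll), so I-1 is Ll; III-1 is polled so carries L and received l from II-2 (ll), so III-1 is Ll; III-2 is polled so carries L and received l from II-2 (ll), so III-2 is Ll.
Every other individual is either homozygous by phenotype or has at least one consistent homozygous assignment, so the count is 3.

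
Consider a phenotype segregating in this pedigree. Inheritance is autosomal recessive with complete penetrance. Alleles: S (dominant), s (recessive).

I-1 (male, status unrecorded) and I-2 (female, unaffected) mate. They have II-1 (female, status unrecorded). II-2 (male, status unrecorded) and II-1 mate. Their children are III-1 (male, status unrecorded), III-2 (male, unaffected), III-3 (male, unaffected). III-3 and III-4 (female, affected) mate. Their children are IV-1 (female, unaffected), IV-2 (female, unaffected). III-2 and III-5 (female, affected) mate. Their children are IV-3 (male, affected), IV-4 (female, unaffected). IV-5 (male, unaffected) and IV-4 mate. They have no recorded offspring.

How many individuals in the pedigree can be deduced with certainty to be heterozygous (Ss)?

Obligate heterozygotes: III-2 is unaffected so carries S and passed s to IV-3 (ss), so III-2 is Ss; IV-1 is unaffected so carries S and received s from III-4 (ss), so IV-1 is Ss; IV-2 is unaffected so carries S and received s from III-4 (ss), so IV-2 is Ss; IV-4 is unaffected so carries S and received s from III-5 (ss), so IV-4 is Ss.
Every other individual is either homozygous by phenotype or has at least one consistent homozygous assignment, so the count is 4.

4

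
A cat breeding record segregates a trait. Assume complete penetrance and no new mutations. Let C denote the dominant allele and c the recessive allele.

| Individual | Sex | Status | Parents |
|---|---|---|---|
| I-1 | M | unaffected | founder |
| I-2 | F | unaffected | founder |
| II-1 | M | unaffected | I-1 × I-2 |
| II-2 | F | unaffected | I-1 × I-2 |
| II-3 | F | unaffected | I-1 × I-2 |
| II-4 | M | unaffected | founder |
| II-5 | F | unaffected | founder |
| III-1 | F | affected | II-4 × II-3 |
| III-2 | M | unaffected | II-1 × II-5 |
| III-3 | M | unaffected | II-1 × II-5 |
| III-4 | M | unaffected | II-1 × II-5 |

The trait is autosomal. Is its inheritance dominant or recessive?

II-4 and II-3 are both unaffected yet have an affected child III-1. Under dominance, an affected child requires at least one affected parent, so the trait cannot be dominant.

recessive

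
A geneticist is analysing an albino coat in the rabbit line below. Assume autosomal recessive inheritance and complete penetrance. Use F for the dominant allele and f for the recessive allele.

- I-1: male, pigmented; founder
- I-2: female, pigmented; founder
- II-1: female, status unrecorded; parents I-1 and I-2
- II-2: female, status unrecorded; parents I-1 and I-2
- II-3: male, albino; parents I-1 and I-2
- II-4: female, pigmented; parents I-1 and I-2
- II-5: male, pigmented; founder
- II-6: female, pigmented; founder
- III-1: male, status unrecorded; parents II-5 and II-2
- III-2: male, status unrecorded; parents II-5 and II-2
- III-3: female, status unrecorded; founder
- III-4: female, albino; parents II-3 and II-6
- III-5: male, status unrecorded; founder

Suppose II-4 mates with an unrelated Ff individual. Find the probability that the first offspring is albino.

1/6

I-1 is pigmented so carries F and passed f to II-3 (ff), so I-1 is Ff.
I-2 is pigmented so carries F and passed f to II-3 (ff), so I-2 is Ff.
II-4 is a pigmented offspring of I-1 (Ff) × I-2 (Ff), whose cross gives 1/4 FF : 1/2 Ff : 1/4 ff; conditioning on being pigmented, II-4 is FF with probability 1/3, Ff with probability 2/3.
Summing over parental genotype combinations, P(offspring is albino) = 2/3·1/4 = 1/6.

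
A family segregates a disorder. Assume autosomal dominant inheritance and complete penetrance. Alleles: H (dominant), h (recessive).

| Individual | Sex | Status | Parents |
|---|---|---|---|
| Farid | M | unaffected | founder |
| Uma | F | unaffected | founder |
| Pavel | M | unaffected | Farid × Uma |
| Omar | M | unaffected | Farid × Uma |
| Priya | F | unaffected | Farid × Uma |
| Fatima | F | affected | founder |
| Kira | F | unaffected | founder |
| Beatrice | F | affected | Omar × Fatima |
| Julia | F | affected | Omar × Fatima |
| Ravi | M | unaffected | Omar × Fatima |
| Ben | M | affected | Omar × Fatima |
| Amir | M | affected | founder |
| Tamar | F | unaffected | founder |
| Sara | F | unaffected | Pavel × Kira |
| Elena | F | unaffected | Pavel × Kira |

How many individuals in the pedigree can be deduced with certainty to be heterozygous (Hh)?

Obligate heterozygotes: Fatima is affected so carries H and passed h to Ravi (hh), so Fatima is Hh; Beatrice is affected so carries H and received h from Omar (hh), so Beatrice is Hh; Julia is affected so carries H and received h from Omar (hh), so Julia is Hh; Ben is affected so carries H and received h from Omar (hh), so Ben is Hh.
Every other individual is either homozygous by phenotype or has at least one consistent homozygous assignment, so the count is 4.

4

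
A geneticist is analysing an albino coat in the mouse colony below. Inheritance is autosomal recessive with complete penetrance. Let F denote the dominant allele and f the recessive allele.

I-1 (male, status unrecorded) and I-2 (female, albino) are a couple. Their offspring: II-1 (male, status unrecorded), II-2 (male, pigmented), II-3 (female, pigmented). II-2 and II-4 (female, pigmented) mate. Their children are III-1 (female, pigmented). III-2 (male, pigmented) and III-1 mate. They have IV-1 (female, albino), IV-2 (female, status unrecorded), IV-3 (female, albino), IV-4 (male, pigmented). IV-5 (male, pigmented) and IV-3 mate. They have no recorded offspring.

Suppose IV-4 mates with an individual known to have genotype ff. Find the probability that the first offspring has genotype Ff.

2/3

III-2 is pigmented so carries F and passed f to IV-1 (ff), so III-2 is Ff.
III-1 is pigmented so carries F and passed f to IV-1 (ff), so III-1 is Ff.
IV-4 is a pigmented offspring of III-2 (Ff) × III-1 (Ff), whose cross gives 1/4 FF : 1/2 Ff : 1/4 ff; conditioning on being pigmented, IV-4 is FF with probability 1/3, Ff with probability 2/3.
Summing over parental genotype combinations, P(offspring has genotype Ff) = 1/3·1 + 2/3·1/2 = 2/3.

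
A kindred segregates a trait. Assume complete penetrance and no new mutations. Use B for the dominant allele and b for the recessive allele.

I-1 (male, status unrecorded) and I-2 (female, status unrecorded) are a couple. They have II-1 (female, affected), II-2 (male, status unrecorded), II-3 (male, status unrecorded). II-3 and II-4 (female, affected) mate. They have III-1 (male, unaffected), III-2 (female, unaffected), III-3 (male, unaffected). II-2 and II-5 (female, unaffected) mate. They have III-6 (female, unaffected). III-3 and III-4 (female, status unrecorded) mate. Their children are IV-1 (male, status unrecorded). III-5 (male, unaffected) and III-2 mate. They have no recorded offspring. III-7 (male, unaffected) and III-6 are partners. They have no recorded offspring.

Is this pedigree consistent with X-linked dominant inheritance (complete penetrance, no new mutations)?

Yes

A consistent assignment under X-linked dominant exists: I-1 X^B Y, I-2 X^B X^b, II-1 X^B X^B, II-2 X^b Y, II-3 X^b Y, II-4 X^B X^b, II-5 X^b X^b, III-1 X^b Y, III-2 X^b X^b, III-3 X^b Y, III-4 X^B X^B, III-5 X^b Y, III-6 X^b X^b, III-7 X^b Y, IV-1 X^B Y.
In this assignment every recorded phenotype matches its genotype and every non-founder's genotype is obtainable from its parents' genotypes, so the pedigree is consistent.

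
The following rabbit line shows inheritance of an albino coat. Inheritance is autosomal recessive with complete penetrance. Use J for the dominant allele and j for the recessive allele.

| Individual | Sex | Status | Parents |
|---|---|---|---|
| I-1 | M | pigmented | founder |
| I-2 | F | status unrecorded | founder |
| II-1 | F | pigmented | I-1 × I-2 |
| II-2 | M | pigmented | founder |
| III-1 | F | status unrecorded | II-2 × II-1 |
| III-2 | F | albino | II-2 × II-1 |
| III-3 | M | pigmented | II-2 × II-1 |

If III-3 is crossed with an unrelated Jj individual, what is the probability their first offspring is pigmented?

II-2 is pigmented so carries J and passed j to III-2 (jj), so II-2 is Jj.
II-1 is pigmented so carries J and passed j to III-2 (jj), so II-1 is Jj.
III-3 is a pigmented offspring of II-2 (Jj) × II-1 (Jj), whose cross gives 1/4 JJ : 1/2 Jj : 1/4 jj; conditioning on being pigmented, III-3 is JJ with probability 1/3, Jj with probability 2/3.
Summing over parental genotype combinations, P(offspring is pigmented) = 1/3·1 + 2/3·3/4 = 5/6.

5/6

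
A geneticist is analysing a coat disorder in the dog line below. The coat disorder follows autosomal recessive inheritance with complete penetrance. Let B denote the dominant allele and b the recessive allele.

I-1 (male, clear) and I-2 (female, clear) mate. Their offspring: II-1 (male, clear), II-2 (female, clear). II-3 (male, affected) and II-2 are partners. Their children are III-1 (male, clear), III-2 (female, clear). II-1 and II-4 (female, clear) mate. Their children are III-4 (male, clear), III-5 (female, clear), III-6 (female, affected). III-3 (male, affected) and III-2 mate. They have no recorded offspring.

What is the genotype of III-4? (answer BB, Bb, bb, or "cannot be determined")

III-4's phenotype allows BB or Bb, and no parent or child forces a single allele at both positions; consistent genotype assignments exist with III-4 as BB or Bb.

cannot be determined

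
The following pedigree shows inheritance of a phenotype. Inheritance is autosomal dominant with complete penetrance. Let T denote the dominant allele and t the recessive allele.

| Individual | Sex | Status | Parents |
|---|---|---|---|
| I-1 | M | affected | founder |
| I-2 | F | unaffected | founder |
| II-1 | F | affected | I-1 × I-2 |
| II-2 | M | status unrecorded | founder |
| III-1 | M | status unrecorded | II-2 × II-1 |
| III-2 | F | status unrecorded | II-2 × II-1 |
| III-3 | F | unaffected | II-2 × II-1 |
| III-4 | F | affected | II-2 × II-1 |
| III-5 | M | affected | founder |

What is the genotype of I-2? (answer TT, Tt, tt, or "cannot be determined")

I-2 is unaffected, so I-2 is tt.

tt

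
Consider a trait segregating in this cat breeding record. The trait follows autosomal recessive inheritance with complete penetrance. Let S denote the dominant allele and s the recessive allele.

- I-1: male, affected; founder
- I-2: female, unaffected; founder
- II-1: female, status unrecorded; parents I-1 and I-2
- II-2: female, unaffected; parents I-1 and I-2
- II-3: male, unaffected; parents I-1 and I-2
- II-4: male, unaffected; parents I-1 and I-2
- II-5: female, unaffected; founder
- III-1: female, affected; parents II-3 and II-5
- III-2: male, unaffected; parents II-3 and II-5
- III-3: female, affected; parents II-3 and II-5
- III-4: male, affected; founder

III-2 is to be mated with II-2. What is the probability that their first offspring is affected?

II-3 is unaffected so carries S and received s from I-1 (ss), so II-3 is Ss.
II-5 is unaffected so carries S and passed s to III-1 (ss), so II-5 is Ss.
III-2 is an unaffected offspring of II-3 (Ss) × II-5 (Ss), whose cross gives 1/4 SS : 1/2 Ss : 1/4 ss; conditioning on being unaffected, III-2 is SS with probability 1/3, Ss with probability 2/3.
II-2 is unaffected so carries S and received s from I-1 (ss), so II-2 is Ss.
Summing over parental genotype combinations, P(offspring is affected) = 2/3·1/4 = 1/6.

1/6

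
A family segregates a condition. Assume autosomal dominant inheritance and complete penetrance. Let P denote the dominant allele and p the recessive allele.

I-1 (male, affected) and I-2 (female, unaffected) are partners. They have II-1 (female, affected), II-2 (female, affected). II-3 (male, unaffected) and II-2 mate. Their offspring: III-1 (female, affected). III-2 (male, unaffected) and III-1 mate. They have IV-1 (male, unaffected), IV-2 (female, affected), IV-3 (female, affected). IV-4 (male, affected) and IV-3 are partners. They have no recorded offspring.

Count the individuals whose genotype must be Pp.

5

Obligate heterozygotes: II-1 is affected so carries P and received p from I-2 (pp), so II-1 is Pp; II-2 is affected so carries P and received p from I-2 (pp), so II-2 is Pp; III-1 is affected so carries P and received p from II-3 (pp), so III-1 is Pp; IV-2 is affected so carries P and received p from III-2 (pp), so IV-2 is Pp; IV-3 is affected so carries P and received p from III-2 (pp), so IV-3 is Pp.
Every other individual is either homozygous by phenotype or has at least one consistent homozygous assignment, so the count is 5.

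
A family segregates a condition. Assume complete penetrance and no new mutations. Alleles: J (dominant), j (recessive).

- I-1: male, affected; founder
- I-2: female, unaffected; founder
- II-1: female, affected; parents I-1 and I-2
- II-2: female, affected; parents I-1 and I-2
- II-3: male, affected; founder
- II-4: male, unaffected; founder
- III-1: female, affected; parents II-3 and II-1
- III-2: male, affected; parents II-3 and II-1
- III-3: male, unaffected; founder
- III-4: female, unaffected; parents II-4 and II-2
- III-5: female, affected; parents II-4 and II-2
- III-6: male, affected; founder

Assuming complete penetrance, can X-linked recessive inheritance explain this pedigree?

No

Under X-linked recessive, III-5 (affected, female) cannot arise from II-4 (unaffected) × II-2 (affected).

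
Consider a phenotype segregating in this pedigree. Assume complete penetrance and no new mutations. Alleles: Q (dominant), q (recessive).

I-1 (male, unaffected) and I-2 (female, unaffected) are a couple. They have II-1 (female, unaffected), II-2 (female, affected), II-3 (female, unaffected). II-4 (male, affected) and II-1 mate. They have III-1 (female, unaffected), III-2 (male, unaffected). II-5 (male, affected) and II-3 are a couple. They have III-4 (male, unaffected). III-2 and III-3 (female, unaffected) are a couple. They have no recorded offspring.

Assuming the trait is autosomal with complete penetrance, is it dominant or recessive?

I-1 and I-2 are both unaffected yet have an affected child II-2. Under dominance, an affected child requires at least one affected parent, so the trait cannot be dominant.

recessive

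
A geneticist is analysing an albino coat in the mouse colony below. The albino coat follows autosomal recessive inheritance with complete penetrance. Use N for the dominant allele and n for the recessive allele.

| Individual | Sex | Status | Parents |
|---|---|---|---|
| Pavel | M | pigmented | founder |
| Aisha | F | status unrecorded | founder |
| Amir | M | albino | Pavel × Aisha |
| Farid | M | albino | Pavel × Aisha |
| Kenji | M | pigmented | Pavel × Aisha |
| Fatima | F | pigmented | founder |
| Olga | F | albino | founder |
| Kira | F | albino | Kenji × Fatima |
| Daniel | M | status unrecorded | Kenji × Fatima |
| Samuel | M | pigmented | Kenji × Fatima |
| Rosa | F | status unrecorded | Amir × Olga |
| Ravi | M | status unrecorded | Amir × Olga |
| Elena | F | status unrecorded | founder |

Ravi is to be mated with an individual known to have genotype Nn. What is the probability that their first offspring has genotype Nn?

1/2

Ravi received n from Amir (nn) and received n from Olga (nn), so Ravi is nn.
The cross gives 1/2 Nn : 1/2 nn, so P(offspring has genotype Nn) = 1/2.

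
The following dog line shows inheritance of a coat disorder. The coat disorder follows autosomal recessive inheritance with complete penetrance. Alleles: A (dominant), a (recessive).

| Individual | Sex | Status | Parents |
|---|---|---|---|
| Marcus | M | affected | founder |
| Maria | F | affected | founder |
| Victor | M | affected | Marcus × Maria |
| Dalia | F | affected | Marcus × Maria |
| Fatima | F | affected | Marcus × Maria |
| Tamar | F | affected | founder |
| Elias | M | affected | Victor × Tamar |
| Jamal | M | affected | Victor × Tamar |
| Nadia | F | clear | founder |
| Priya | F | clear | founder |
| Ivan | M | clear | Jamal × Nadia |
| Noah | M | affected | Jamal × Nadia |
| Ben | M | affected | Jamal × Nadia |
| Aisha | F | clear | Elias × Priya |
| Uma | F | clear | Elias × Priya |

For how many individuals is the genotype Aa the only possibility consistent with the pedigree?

4

Obligate heterozygotes: Nadia is clear so carries A and passed a to Noah (aa), so Nadia is Aa; Ivan is clear so carries A and received a from Jamal (aa), so Ivan is Aa; Aisha is clear so carries A and received a from Elias (aa), so Aisha is Aa; Uma is clear so carries A and received a from Elias (aa), so Uma is Aa.
Every other individual is either homozygous by phenotype or has at least one consistent homozygous assignment, so the count is 4.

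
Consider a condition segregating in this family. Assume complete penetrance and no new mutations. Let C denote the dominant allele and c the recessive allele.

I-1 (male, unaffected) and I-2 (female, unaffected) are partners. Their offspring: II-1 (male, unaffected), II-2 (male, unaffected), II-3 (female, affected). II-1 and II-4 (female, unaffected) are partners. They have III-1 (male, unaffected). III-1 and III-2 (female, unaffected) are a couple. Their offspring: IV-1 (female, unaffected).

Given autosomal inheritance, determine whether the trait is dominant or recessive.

I-1 and I-2 are both unaffected yet have an affected child II-3. Under dominance, an affected child requires at least one affected parent, so the trait cannot be dominant.

recessive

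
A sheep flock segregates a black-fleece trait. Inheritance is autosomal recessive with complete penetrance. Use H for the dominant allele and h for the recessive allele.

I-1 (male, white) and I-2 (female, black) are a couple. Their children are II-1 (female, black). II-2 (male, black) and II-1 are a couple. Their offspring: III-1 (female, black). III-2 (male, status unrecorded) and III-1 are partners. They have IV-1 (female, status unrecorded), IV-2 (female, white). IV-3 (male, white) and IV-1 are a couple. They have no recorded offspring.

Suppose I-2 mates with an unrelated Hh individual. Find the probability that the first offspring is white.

I-2 is black, so I-2 is hh.
The cross gives 1/2 Hh : 1/2 hh, so P(offspring is white) = 1/2.

1/2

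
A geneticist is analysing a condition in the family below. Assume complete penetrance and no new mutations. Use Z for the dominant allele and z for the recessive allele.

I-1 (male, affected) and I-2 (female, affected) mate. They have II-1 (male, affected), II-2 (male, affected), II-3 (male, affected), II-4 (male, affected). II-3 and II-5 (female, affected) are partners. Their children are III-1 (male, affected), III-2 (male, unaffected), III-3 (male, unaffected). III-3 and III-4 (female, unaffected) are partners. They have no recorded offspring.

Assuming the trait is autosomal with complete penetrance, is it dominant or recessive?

dominant

II-3 and II-5 are both affected yet have an unaffected child III-2. Under a recessive model two affected parents are homozygous and every child would be affected, so the trait cannot be recessive.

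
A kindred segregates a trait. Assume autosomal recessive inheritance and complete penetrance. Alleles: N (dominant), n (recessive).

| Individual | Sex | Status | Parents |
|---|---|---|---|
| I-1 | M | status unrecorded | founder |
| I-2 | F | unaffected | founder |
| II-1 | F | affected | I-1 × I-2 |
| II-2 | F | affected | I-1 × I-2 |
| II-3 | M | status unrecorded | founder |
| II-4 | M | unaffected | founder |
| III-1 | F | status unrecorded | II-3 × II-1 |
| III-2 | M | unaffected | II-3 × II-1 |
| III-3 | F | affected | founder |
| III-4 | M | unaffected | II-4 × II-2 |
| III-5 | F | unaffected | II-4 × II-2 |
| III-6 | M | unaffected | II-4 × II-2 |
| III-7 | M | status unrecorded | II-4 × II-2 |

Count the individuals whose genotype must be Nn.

5

Obligate heterozygotes: I-2 is unaffected so carries N and passed n to II-1 (nn), so I-2 is Nn; III-2 is unaffected so carries N and received n from II-1 (nn), so III-2 is Nn; III-4 is unaffected so carries N and received n from II-2 (nn), so III-4 is Nn; III-5 is unaffected so carries N and received n from II-2 (nn), so III-5 is Nn; III-6 is unaffected so carries N and received n from II-2 (nn), so III-6 is Nn.
Every other individual is either homozygous by phenotype or has at least one consistent homozygous assignment, so the count is 5.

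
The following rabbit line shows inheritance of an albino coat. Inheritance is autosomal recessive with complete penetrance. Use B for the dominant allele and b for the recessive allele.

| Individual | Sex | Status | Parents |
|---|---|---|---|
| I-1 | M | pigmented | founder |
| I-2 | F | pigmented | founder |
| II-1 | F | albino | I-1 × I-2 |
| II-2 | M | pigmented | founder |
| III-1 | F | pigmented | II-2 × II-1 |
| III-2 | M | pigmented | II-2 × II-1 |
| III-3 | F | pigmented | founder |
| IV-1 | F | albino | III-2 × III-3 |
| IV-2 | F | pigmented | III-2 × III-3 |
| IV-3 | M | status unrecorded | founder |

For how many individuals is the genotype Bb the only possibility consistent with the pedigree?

Obligate heterozygotes: I-1 is pigmented so carries B and passed b to II-1 (bb), so I-1 is Bb; I-2 is pigmented so carries B and passed b to II-1 (bb), so I-2 is Bb; III-1 is pigmented so carries B and received b from II-1 (bb), so III-1 is Bb; III-2 is pigmented so carries B and received b from II-1 (bb), so III-2 is Bb; III-3 is pigmented so carries B and passed b to IV-1 (bb), so III-3 is Bb.
Every other individual is either homozygous by phenotype or has at least one consistent homozygous assignment, so the count is 5.

5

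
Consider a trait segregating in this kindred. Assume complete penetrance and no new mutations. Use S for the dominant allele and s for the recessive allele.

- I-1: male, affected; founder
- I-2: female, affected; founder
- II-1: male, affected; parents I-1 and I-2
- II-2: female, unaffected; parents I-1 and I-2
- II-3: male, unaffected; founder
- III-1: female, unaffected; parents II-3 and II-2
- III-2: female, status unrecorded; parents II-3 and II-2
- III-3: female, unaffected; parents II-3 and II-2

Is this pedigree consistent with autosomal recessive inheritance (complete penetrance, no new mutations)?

Under autosomal recessive, II-2 (unaffected, female) cannot arise from I-1 (affected) × I-2 (affected).

No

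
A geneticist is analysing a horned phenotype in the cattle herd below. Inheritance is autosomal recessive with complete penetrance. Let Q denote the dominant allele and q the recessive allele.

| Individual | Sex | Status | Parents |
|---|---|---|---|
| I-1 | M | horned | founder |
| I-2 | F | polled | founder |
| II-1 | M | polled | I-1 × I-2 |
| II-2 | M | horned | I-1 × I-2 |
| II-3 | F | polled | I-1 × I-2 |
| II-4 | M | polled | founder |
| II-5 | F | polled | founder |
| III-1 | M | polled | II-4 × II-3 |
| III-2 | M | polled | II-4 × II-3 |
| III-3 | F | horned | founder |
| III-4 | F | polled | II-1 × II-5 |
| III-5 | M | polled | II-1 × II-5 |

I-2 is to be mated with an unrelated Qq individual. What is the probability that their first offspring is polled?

I-2 is polled so carries Q and passed q to II-2 (qq), so I-2 is Qq.
The cross gives 1/4 QQ : 1/2 Qq : 1/4 qq, so P(offspring is polled) = 3/4.

3/4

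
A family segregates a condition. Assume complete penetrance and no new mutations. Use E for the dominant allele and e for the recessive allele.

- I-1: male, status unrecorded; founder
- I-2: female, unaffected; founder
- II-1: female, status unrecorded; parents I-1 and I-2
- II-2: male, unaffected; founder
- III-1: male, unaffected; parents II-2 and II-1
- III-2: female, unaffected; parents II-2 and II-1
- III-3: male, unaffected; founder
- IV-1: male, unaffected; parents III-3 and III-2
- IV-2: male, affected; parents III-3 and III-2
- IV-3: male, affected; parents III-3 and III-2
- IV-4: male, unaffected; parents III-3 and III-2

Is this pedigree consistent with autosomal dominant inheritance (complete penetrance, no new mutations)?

No

Under autosomal dominant, IV-2 (affected, male) cannot arise from III-3 (unaffected) × III-2 (unaffected).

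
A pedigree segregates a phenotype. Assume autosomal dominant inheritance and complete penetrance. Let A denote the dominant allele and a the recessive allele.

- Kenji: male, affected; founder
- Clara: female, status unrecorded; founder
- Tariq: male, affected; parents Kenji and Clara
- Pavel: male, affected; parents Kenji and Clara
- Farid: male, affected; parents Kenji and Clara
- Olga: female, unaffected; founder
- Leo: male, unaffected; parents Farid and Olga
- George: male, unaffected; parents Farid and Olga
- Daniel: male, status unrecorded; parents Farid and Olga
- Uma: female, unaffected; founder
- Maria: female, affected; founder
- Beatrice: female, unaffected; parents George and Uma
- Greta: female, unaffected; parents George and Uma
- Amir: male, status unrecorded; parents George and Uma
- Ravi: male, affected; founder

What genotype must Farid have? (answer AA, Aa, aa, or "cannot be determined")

Aa

From phenotype alone, Farid is AA or Aa.
Farid is affected so carries A and passed a to Leo (aa), so Farid is Aa.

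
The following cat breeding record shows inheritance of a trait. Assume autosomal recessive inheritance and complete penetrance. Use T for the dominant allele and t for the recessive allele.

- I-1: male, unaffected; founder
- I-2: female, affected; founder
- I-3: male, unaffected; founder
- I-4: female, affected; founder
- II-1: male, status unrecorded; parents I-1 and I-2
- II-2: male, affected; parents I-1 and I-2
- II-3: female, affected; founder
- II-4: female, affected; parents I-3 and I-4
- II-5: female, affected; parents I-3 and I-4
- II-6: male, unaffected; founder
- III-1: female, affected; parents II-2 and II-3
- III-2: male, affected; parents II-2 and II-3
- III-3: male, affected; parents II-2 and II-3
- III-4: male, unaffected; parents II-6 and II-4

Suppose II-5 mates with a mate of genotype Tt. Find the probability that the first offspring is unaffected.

II-5 is affected, so II-5 is tt.
The cross gives 1/2 Tt : 1/2 tt, so P(offspring is unaffected) = 1/2.

1/2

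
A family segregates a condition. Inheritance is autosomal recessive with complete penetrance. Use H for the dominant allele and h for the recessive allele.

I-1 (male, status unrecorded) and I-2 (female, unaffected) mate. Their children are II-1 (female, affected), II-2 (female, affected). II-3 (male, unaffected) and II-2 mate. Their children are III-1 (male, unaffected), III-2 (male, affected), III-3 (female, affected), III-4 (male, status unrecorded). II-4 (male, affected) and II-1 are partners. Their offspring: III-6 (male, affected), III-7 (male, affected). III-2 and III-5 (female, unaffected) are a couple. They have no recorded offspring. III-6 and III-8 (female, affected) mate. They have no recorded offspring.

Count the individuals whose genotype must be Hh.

Obligate heterozygotes: I-2 is unaffected so carries H and passed h to II-1 (hh), so I-2 is Hh; II-3 is unaffected so carries H and passed h to III-2 (hh), so II-3 is Hh; III-1 is unaffected so carries H and received h from II-2 (hh), so III-1 is Hh.
Every other individual is either homozygous by phenotype or has at least one consistent homozygous assignment, so the count is 3.

3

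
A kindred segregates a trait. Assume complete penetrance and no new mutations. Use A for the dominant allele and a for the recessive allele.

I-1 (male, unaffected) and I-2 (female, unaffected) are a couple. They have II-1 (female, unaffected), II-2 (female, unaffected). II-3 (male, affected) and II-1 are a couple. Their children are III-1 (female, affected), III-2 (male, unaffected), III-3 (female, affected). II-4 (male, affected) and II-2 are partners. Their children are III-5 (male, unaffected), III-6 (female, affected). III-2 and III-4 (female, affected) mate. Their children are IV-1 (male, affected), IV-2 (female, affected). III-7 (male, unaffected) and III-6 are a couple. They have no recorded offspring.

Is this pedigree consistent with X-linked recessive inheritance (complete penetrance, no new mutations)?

Under X-linked recessive, IV-2 (affected, female) cannot arise from III-2 (unaffected) × III-4 (affected).

No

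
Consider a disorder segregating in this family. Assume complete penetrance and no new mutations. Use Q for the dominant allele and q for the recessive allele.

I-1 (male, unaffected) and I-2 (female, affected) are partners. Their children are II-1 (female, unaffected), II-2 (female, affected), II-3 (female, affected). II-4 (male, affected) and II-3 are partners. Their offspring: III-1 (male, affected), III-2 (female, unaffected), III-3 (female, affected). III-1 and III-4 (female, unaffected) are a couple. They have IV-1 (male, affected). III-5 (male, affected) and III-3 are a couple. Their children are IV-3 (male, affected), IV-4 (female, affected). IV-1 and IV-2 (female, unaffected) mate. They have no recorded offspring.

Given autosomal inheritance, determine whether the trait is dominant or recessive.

II-4 and II-3 are both affected yet have an unaffected child III-2. Under a recessive model two affected parents are homozygous and every child would be affected, so the trait cannot be recessive.

dominant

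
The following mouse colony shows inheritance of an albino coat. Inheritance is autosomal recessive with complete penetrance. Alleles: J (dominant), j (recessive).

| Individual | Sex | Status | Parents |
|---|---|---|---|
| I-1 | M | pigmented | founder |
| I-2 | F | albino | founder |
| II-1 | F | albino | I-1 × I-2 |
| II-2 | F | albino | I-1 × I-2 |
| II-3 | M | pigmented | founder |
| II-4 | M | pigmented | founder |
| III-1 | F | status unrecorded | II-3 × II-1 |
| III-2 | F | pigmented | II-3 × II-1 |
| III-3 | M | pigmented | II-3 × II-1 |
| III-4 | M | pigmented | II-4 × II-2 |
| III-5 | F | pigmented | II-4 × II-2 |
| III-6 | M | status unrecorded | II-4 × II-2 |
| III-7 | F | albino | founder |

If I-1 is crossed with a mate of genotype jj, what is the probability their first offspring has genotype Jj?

1/2

I-1 is pigmented so carries J and passed j to II-1 (jj), so I-1 is Jj.
The cross gives 1/2 Jj : 1/2 jj, so P(offspring has genotype Jj) = 1/2.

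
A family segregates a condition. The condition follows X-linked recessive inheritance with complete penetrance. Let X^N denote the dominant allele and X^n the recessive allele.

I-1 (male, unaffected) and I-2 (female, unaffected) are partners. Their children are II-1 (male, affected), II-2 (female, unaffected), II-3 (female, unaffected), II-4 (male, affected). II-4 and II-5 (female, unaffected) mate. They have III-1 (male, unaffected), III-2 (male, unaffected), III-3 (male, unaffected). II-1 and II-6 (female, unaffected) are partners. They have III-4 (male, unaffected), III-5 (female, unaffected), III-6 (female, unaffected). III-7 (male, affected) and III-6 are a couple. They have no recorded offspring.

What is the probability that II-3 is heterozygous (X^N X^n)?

1/2

I-1 is unaffected, so I-1 is X^N Y.
I-2 is unaffected so carries N and passed n to II-1 (X^n Y), so I-2 is X^N X^n.
Their cross gives offspring ratios 1/2 X^N X^N : 1/2 X^N X^n. Conditioning on II-3 being unaffected, P(X^N X^n) = 1/2 / 1 = 1/2.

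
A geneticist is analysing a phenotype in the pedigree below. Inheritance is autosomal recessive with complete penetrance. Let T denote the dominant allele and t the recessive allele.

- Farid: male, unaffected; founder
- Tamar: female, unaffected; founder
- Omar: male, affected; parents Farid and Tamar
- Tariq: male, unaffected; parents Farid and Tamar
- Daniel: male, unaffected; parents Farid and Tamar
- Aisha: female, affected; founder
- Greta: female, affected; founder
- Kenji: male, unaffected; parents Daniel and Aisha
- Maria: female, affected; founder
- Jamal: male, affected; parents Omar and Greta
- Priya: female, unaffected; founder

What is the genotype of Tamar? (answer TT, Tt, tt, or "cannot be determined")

Tt

From phenotype alone, Tamar is TT or Tt.
Tamar is unaffected so carries T and passed t to Omar (tt), so Tamar is Tt.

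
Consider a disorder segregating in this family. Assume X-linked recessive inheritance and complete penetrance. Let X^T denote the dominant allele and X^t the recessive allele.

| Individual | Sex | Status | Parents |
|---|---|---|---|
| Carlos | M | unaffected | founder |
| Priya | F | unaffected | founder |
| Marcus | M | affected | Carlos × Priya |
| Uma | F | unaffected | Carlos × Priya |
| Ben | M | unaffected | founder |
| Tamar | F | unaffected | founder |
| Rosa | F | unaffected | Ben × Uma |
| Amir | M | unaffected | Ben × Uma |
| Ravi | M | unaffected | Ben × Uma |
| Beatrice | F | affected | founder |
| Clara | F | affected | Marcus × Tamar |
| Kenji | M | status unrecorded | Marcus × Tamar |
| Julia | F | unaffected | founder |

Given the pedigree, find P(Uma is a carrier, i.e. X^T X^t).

1/5

Carlos is unaffected, so Carlos is X^T Y.
Priya is unaffected so carries T and passed t to Marcus (X^t Y), so Priya is X^T X^t.
Their cross gives offspring ratios 1/2 X^T X^T : 1/2 X^T X^t. Conditioning on Uma being unaffected, P(X^T X^t) = 1/2 / 1 = 1/2 before taking Uma's own offspring into account.
Ben is unaffected, so Ben is X^T Y.
Now use Uma's offspring. Probability of each recorded status — unaffected son Amir: 1/2 if Uma is X^T X^t, 1 if X^T X^T; unaffected son Ravi: 1/2 if Uma is X^T X^t, 1 if X^T X^T. (Rosa: equally likely either way, so uninformative.)
Bayes: P(X^T X^t) = 1/2·1/4 / (1/2·1/4 + 1/2·1) = 1/5.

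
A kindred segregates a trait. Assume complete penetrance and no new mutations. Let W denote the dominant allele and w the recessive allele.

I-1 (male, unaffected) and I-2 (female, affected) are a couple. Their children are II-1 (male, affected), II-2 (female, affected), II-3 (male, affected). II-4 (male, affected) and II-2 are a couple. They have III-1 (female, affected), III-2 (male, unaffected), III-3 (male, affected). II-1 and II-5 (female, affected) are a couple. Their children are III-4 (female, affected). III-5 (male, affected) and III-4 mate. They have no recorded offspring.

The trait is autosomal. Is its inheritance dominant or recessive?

II-4 and II-2 are both affected yet have an unaffected child III-2. Under a recessive model two affected parents are homozygous and every child would be affected, so the trait cannot be recessive.

dominant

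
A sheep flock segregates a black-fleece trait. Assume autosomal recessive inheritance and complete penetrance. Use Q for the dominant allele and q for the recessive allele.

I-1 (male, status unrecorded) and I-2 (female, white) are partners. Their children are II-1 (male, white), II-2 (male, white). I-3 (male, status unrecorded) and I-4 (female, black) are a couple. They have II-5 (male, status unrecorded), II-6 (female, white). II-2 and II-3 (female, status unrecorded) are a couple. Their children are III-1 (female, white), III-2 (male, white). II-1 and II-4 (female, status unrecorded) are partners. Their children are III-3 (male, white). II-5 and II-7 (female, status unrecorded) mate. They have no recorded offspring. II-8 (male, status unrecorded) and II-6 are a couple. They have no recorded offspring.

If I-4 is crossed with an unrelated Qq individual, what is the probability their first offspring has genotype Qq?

I-4 is black, so I-4 is qq.
The cross gives 1/2 Qq : 1/2 qq, so P(offspring has genotype Qq) = 1/2.

1/2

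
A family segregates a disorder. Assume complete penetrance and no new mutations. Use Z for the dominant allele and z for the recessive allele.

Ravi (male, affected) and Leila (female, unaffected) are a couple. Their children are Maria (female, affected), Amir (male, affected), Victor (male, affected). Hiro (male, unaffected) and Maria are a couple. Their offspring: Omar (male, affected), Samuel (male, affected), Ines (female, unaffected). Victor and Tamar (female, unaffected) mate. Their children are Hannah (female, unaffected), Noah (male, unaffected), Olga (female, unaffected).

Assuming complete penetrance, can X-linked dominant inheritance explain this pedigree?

No

Under X-linked dominant, Amir (affected, male) cannot arise from Ravi (affected) × Leila (unaffected).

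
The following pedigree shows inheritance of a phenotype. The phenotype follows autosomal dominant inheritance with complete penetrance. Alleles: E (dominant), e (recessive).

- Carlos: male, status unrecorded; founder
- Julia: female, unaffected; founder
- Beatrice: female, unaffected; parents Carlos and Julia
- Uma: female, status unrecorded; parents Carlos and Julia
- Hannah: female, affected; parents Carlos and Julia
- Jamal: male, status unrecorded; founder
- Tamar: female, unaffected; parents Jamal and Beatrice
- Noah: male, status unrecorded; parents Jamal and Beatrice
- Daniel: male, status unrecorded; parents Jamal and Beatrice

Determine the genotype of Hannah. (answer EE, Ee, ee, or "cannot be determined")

From phenotype alone, Hannah is EE or Ee.
Hannah is affected so carries E and received e from Julia (ee), so Hannah is Ee.

Ee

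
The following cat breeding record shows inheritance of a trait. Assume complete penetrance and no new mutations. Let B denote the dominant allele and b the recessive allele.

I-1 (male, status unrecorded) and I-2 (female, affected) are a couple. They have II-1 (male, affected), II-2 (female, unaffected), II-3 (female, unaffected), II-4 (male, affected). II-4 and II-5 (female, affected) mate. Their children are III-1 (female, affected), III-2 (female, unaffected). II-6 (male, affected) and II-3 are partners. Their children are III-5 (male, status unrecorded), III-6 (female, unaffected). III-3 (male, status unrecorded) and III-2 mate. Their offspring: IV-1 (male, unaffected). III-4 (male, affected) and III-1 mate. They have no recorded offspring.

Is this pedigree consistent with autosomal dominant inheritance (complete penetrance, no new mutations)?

A consistent assignment under autosomal dominant exists: I-1 Bb, I-2 Bb, II-1 BB, II-2 bb, II-3 bb, II-4 Bb, II-5 Bb, II-6 Bb, III-1 BB, III-2 bb, III-3 Bb, III-4 BB, III-5 Bb, III-6 bb, IV-1 bb.
In this assignment every recorded phenotype matches its genotype and every non-founder's genotype is obtainable from its parents' genotypes, so the pedigree is consistent.

Yes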